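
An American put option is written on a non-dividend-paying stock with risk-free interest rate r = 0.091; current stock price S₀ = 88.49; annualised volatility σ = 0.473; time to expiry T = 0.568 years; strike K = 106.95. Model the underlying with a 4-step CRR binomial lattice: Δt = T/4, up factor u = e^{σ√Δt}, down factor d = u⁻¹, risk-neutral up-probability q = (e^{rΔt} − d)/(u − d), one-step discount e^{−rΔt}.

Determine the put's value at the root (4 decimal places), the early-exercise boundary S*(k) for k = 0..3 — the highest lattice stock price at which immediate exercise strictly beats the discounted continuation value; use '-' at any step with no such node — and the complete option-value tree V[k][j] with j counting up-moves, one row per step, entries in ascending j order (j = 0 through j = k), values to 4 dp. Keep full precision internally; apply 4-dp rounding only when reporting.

price = 22.7174
boundary = - 74.0433 61.9551 74.0433
tree:
22.7174
32.9067 12.7910
44.9949 21.0030 4.6451
55.1096 32.9067 9.2600 0.0000
63.5730 44.9949 18.4600 0.0000 0.0000

Δt=0.14200  u=1.19511  d=0.83674  q=0.49185  discount=0.98716
step 4 (expiry): payoffs max(K−S,0) = 63.5730 44.9949 18.4600 0.0000 0.0000
step 3: (k=3,j=0): S=51.8404, (K−S)⁺=55.1096, hold=53.7365 ⇒ V=55.1096 exercise | (k=3,j=1): S=74.0433, (K−S)⁺=32.9067, hold=31.5336 ⇒ V=32.9067 exercise | (k=3,j=2): S=105.7555, (K−S)⁺=1.1945, hold=9.2600 ⇒ V=9.2600 continue | (k=3,j=3): S=151.0498, (K−S)⁺=0.0000, hold=0.0000 ⇒ V=0.0000 continue  boundary S*=74.0433
step 2: (k=2,j=0): S=61.9551, (K−S)⁺=44.9949, hold=43.6218 ⇒ V=44.9949 exercise | (k=2,j=1): S=88.4900, (K−S)⁺=18.4600, hold=21.0030 ⇒ V=21.0030 continue | (k=2,j=2): S=126.3897, (K−S)⁺=0.0000, hold=4.6451 ⇒ V=4.6451 continue  boundary S*=61.9551
step 1: (k=1,j=0): S=74.0433, (K−S)⁺=32.9067, hold=32.7683 ⇒ V=32.9067 exercise | (k=1,j=1): S=105.7555, (K−S)⁺=1.1945, hold=12.7910 ⇒ V=12.7910 continue  boundary S*=74.0433
step 0: (k=0,j=0): S=88.4900, (K−S)⁺=18.4600, hold=22.7174 ⇒ V=22.7174 continue  boundary S*=-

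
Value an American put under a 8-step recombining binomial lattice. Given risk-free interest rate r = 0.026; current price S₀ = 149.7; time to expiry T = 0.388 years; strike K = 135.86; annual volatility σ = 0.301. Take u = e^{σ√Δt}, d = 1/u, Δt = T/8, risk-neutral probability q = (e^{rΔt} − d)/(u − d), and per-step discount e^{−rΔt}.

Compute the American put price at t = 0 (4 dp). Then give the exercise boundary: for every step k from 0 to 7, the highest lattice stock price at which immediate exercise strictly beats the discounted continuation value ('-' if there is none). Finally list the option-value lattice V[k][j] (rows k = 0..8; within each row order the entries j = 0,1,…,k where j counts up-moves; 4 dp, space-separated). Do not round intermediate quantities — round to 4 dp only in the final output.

price = 4.9233
boundary = - - - - - 107.4678 114.8331 122.7032
tree:
4.9233
7.4334 2.3540
10.9416 3.8439 0.8275
15.6258 6.1513 1.4802 0.1581
21.5226 9.6002 2.6194 0.3122 0.0000
28.3922 14.5114 4.5730 0.6166 0.0000 0.0000
35.2851 21.0269 7.8465 1.2175 0.0000 0.0000 0.0000
41.7358 28.3922 13.1568 2.4042 0.0000 0.0000 0.0000 0.0000
47.7729 35.2851 21.0269 4.7474 0.0000 0.0000 0.0000 0.0000 0.0000

Δt=0.04850, u=1.06853, d=0.93586, q=0.49294, disc=e^(-rΔt)=0.99874
k=8 terminal: V=max(K-S,0) → 47.7729 35.2851 21.0269 4.7474 0.0000 0.0000 0.0000 0.0000 0.0000
k=7: j=0 S=94.1242 intr=41.7358 cont=41.5646 V=41.7358[EX]; j=1 S=107.4678 intr=28.3922 cont=28.2210 V=28.3922[EX]; j=2 S=122.7032 intr=13.1568 cont=12.9856 V=13.1568[EX]; j=3 S=140.0984 intr=0.0000 cont=2.4042 V=2.4042[hold]; j=4 S=159.9597 intr=0.0000 cont=0.0000 V=0.0000[hold]; j=5 S=182.6366 intr=0.0000 cont=0.0000 V=0.0000[hold]; j=6 S=208.5284 intr=0.0000 cont=0.0000 V=0.0000[hold]; j=7 S=238.0908 intr=0.0000 cont=0.0000 V=0.0000[hold]  S*(7)=122.7032
k=6: j=0 S=100.5749 intr=35.2851 cont=35.1139 V=35.2851[EX]; j=1 S=114.8331 intr=21.0269 cont=20.8557 V=21.0269[EX]; j=2 S=131.1126 intr=4.7474 cont=7.8465 V=7.8465[hold]; j=3 S=149.7000 intr=0.0000 cont=1.2175 V=1.2175[hold]; j=4 S=170.9225 intr=0.0000 cont=0.0000 V=0.0000[hold]; j=5 S=195.1536 intr=0.0000 cont=0.0000 V=0.0000[hold]; j=6 S=222.8198 intr=0.0000 cont=0.0000 V=0.0000[hold]  S*(6)=114.8331
k=5: j=0 S=107.4678 intr=28.3922 cont=28.2210 V=28.3922[EX]; j=1 S=122.7032 intr=13.1568 cont=14.5114 V=14.5114[hold]; j=2 S=140.0984 intr=0.0000 cont=4.5730 V=4.5730[hold]; j=3 S=159.9597 intr=0.0000 cont=0.6166 V=0.6166[hold]; j=4 S=182.6366 intr=0.0000 cont=0.0000 V=0.0000[hold]; j=5 S=208.5284 intr=0.0000 cont=0.0000 V=0.0000[hold]  S*(5)=107.4678
k=4: j=0 S=114.8331 intr=21.0269 cont=21.5226 V=21.5226[hold]; j=1 S=131.1126 intr=4.7474 cont=9.6002 V=9.6002[hold]; j=2 S=149.7000 intr=0.0000 cont=2.6194 V=2.6194[hold]; j=3 S=170.9225 intr=0.0000 cont=0.3122 V=0.3122[hold]; j=4 S=195.1536 intr=0.0000 cont=0.0000 V=0.0000[hold]  S*(4)=-
k=3: j=0 S=122.7032 intr=13.1568 cont=15.6258 V=15.6258[hold]; j=1 S=140.0984 intr=0.0000 cont=6.1513 V=6.1513[hold]; j=2 S=159.9597 intr=0.0000 cont=1.4802 V=1.4802[hold]; j=3 S=182.6366 intr=0.0000 cont=0.1581 V=0.1581[hold]  S*(3)=-
k=2: j=0 S=131.1126 intr=4.7474 cont=10.9416 V=10.9416[hold]; j=1 S=149.7000 intr=0.0000 cont=3.8439 V=3.8439[hold]; j=2 S=170.9225 intr=0.0000 cont=0.8275 V=0.8275[hold]  S*(2)=-
k=1: j=0 S=140.0984 intr=0.0000 cont=7.4334 V=7.4334[hold]; j=1 S=159.9597 intr=0.0000 cont=2.3540 V=2.3540[hold]  S*(1)=-
k=0: j=0 S=149.7000 intr=0.0000 cont=4.9233 V=4.9233[hold]  S*(0)=-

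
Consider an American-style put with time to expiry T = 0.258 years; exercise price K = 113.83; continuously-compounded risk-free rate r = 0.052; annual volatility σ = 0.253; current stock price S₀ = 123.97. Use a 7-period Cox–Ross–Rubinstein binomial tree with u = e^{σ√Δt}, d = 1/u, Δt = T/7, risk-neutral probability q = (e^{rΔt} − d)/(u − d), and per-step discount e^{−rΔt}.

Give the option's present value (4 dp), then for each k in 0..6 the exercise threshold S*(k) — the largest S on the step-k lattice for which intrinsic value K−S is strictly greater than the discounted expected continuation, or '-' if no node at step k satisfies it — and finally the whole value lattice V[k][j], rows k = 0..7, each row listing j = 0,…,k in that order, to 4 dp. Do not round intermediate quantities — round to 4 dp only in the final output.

Δt=0.03686  u=1.04977  d=0.95259  q=0.50760  discount=0.99809
step 7 (expiry): payoffs max(K−S,0) = 25.5919 16.5900 6.6698 0.0000 0.0000 0.0000 0.0000 0.0000
step 6: (k=6,j=0): S=92.6298, (K−S)⁺=21.2002, hold=20.9823 ⇒ V=21.2002 exercise | (k=6,j=1): S=102.0797, (K−S)⁺=11.7503, hold=11.5324 ⇒ V=11.7503 exercise | (k=6,j=2): S=112.4936, (K−S)⁺=1.3364, hold=3.2779 ⇒ V=3.2779 continue | (k=6,j=3): S=123.9700, (K−S)⁺=0.0000, hold=0.0000 ⇒ V=0.0000 continue | (k=6,j=4): S=136.6172, (K−S)⁺=0.0000, hold=0.0000 ⇒ V=0.0000 continue | (k=6,j=5): S=150.5546, (K−S)⁺=0.0000, hold=0.0000 ⇒ V=0.0000 continue | (k=6,j=6): S=165.9138, (K−S)⁺=0.0000, hold=0.0000 ⇒ V=0.0000 continue  boundary S*=102.0797
step 5: (k=5,j=0): S=97.2400, (K−S)⁺=16.5900, hold=16.3720 ⇒ V=16.5900 exercise | (k=5,j=1): S=107.1602, (K−S)⁺=6.6698, hold=7.4355 ⇒ V=7.4355 continue | (k=5,j=2): S=118.0925, (K−S)⁺=0.0000, hold=1.6110 ⇒ V=1.6110 continue | (k=5,j=3): S=130.1400, (K−S)⁺=0.0000, hold=0.0000 ⇒ V=0.0000 continue | (k=5,j=4): S=143.4167, (K−S)⁺=0.0000, hold=0.0000 ⇒ V=0.0000 continue | (k=5,j=5): S=158.0477, (K−S)⁺=0.0000, hold=0.0000 ⇒ V=0.0000 continue  boundary S*=97.2400
step 4: (k=4,j=0): S=102.0797, (K−S)⁺=11.7503, hold=11.9203 ⇒ V=11.9203 continue | (k=4,j=1): S=112.4936, (K−S)⁺=1.3364, hold=4.4704 ⇒ V=4.4704 continue | (k=4,j=2): S=123.9700, (K−S)⁺=0.0000, hold=0.7917 ⇒ V=0.7917 continue | (k=4,j=3): S=136.6172, (K−S)⁺=0.0000, hold=0.0000 ⇒ V=0.0000 continue | (k=4,j=4): S=150.5546, (K−S)⁺=0.0000, hold=0.0000 ⇒ V=0.0000 continue  boundary S*=-
step 3: (k=3,j=0): S=107.1602, (K−S)⁺=6.6698, hold=8.1231 ⇒ V=8.1231 continue | (k=3,j=1): S=118.0925, (K−S)⁺=0.0000, hold=2.5981 ⇒ V=2.5981 continue | (k=3,j=2): S=130.1400, (K−S)⁺=0.0000, hold=0.3891 ⇒ V=0.3891 continue | (k=3,j=3): S=143.4167, (K−S)⁺=0.0000, hold=0.0000 ⇒ V=0.0000 continue  boundary S*=-
step 2: (k=2,j=0): S=112.4936, (K−S)⁺=1.3364, hold=5.3084 ⇒ V=5.3084 continue | (k=2,j=1): S=123.9700, (K−S)⁺=0.0000, hold=1.4740 ⇒ V=1.4740 continue | (k=2,j=2): S=136.6172, (K−S)⁺=0.0000, hold=0.1912 ⇒ V=0.1912 continue  boundary S*=-
step 1: (k=1,j=0): S=118.0925, (K−S)⁺=0.0000, hold=3.3556 ⇒ V=3.3556 continue | (k=1,j=1): S=130.1400, (K−S)⁺=0.0000, hold=0.8213 ⇒ V=0.8213 continue  boundary S*=-
step 0: (k=0,j=0): S=123.9700, (K−S)⁺=0.0000, hold=2.0652 ⇒ V=2.0652 continue  boundary S*=-

price = 2.0652
boundary = - - - - - 97.2400 102.0797
tree:
2.0652
3.3556 0.8213
5.3084 1.4740 0.1912
8.1231 2.5981 0.3891 0.0000
11.9203 4.4704 0.7917 0.0000 0.0000
16.5900 7.4355 1.6110 0.0000 0.0000 0.0000
21.2002 11.7503 3.2779 0.0000 0.0000 0.0000 0.0000
25.5919 16.5900 6.6698 0.0000 0.0000 0.0000 0.0000 0.0000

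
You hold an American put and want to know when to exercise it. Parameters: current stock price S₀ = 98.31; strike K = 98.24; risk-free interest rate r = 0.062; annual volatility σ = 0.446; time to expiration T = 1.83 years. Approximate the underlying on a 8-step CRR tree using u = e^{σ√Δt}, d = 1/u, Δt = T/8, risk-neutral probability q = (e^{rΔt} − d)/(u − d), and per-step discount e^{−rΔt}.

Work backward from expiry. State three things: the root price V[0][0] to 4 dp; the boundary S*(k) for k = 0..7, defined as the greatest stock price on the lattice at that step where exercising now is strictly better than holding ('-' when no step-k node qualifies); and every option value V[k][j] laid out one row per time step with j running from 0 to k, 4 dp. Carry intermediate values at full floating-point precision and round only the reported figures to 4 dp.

Δt=0.22875, u=1.23777, d=0.80790, q=0.48010, disc=e^(-rΔt)=0.98592
k=8 terminal: V=max(K-S,0) → 80.3967 70.9027 56.3571 34.0722 0.0000 0.0000 0.0000 0.0000 0.0000
k=7: j=0 S=22.0859 intr=76.1541 cont=74.7706 V=76.1541[EX]; j=1 S=33.8374 intr=64.4026 cont=63.0192 V=64.4026[EX]; j=2 S=51.8414 intr=46.3986 cont=45.0151 V=46.3986[EX]; j=3 S=79.4250 intr=18.8150 cont=17.4646 V=18.8150[EX]; j=4 S=121.6853 intr=0.0000 cont=0.0000 V=0.0000[hold]; j=5 S=186.4311 intr=0.0000 cont=0.0000 V=0.0000[hold]; j=6 S=285.6268 intr=0.0000 cont=0.0000 V=0.0000[hold]; j=7 S=437.6022 intr=0.0000 cont=0.0000 V=0.0000[hold]  S*(7)=79.4250
k=6: j=0 S=27.3373 intr=70.9027 cont=69.5192 V=70.9027[EX]; j=1 S=41.8829 intr=56.3571 cont=54.9736 V=56.3571[EX]; j=2 S=64.1678 intr=34.0722 cont=32.6887 V=34.0722[EX]; j=3 S=98.3100 intr=0.0000 cont=9.6441 V=9.6441[hold]; j=4 S=150.6185 intr=0.0000 cont=0.0000 V=0.0000[hold]; j=5 S=230.7590 intr=0.0000 cont=0.0000 V=0.0000[hold]; j=6 S=353.5405 intr=0.0000 cont=0.0000 V=0.0000[hold]  S*(6)=64.1678
k=5: j=0 S=33.8374 intr=64.4026 cont=63.0192 V=64.4026[EX]; j=1 S=51.8414 intr=46.3986 cont=45.0151 V=46.3986[EX]; j=2 S=79.4250 intr=18.8150 cont=22.0296 V=22.0296[hold]; j=3 S=121.6853 intr=0.0000 cont=4.9434 V=4.9434[hold]; j=4 S=186.4311 intr=0.0000 cont=0.0000 V=0.0000[hold]; j=5 S=285.6268 intr=0.0000 cont=0.0000 V=0.0000[hold]  S*(5)=51.8414
k=4: j=0 S=41.8829 intr=56.3571 cont=54.9736 V=56.3571[EX]; j=1 S=64.1678 intr=34.0722 cont=34.2104 V=34.2104[hold]; j=2 S=98.3100 intr=0.0000 cont=13.6318 V=13.6318[hold]; j=3 S=150.6185 intr=0.0000 cont=2.5339 V=2.5339[hold]; j=4 S=230.7590 intr=0.0000 cont=0.0000 V=0.0000[hold]  S*(4)=41.8829
k=3: j=0 S=51.8414 intr=46.3986 cont=45.0805 V=46.3986[EX]; j=1 S=79.4250 intr=18.8150 cont=23.9879 V=23.9879[hold]; j=2 S=121.6853 intr=0.0000 cont=8.1867 V=8.1867[hold]; j=3 S=186.4311 intr=0.0000 cont=1.2988 V=1.2988[hold]  S*(3)=51.8414
k=2: j=0 S=64.1678 intr=34.0722 cont=35.1373 V=35.1373[hold]; j=1 S=98.3100 intr=0.0000 cont=16.1708 V=16.1708[hold]; j=2 S=150.6185 intr=0.0000 cont=4.8111 V=4.8111[hold]  S*(2)=-
k=1: j=0 S=79.4250 intr=18.8150 cont=25.6649 V=25.6649[hold]; j=1 S=121.6853 intr=0.0000 cont=10.5661 V=10.5661[hold]  S*(1)=-
k=0: j=0 S=98.3100 intr=0.0000 cont=18.1566 V=18.1566[hold]  S*(0)=-

price = 18.1566
boundary = - - - 51.8414 41.8829 51.8414 64.1678 79.4250
tree:
18.1566
25.6649 10.5661
35.1373 16.1708 4.8111
46.3986 23.9879 8.1867 1.2988
56.3571 34.2104 13.6318 2.5339 0.0000
64.4026 46.3986 22.0296 4.9434 0.0000 0.0000
70.9027 56.3571 34.0722 9.6441 0.0000 0.0000 0.0000
76.1541 64.4026 46.3986 18.8150 0.0000 0.0000 0.0000 0.0000
80.3967 70.9027 56.3571 34.0722 0.0000 0.0000 0.0000 0.0000 0.0000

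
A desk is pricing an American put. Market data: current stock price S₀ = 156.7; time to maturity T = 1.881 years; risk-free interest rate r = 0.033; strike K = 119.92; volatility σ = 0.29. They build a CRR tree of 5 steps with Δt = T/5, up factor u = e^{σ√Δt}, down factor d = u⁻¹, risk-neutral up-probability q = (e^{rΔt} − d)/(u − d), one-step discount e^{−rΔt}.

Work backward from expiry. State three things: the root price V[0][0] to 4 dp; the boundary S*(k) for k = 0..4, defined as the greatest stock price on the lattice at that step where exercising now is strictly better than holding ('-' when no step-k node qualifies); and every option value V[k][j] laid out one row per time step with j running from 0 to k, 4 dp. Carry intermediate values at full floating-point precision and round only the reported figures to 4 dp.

Δt=0.37620, u=1.19467, d=0.83705, q=0.49058, disc=e^(-rΔt)=0.98766
k=5 terminal: V=max(K-S,0) → 55.5290 28.0185 0.0000 0.0000 0.0000 0.0000
k=4: j=0 S=76.9261 intr=42.9939 cont=41.5143 V=42.9939[EX]; j=1 S=109.7922 intr=10.1278 cont=14.0971 V=14.0971[hold]; j=2 S=156.7000 intr=0.0000 cont=0.0000 V=0.0000[hold]; j=3 S=223.6488 intr=0.0000 cont=0.0000 V=0.0000[hold]; j=4 S=319.2009 intr=0.0000 cont=0.0000 V=0.0000[hold]  S*(4)=76.9261
k=3: j=0 S=91.9015 intr=28.0185 cont=28.4622 V=28.4622[hold]; j=1 S=131.1657 intr=0.0000 cont=7.0927 V=7.0927[hold]; j=2 S=187.2051 intr=0.0000 cont=0.0000 V=0.0000[hold]; j=3 S=267.1870 intr=0.0000 cont=0.0000 V=0.0000[hold]  S*(3)=-
k=2: j=0 S=109.7922 intr=10.1278 cont=17.7569 V=17.7569[hold]; j=1 S=156.7000 intr=0.0000 cont=3.5686 V=3.5686[hold]; j=2 S=223.6488 intr=0.0000 cont=0.0000 V=0.0000[hold]  S*(2)=-
k=1: j=0 S=131.1657 intr=0.0000 cont=10.6632 V=10.6632[hold]; j=1 S=187.2051 intr=0.0000 cont=1.7955 V=1.7955[hold]  S*(1)=-
k=0: j=0 S=156.7000 intr=0.0000 cont=6.2350 V=6.2350[hold]  S*(0)=-

price = 6.2350
boundary = - - - - 76.9261
tree:
6.2350
10.6632 1.7955
17.7569 3.5686 0.0000
28.4622 7.0927 0.0000 0.0000
42.9939 14.0971 0.0000 0.0000 0.0000
55.5290 28.0185 0.0000 0.0000 0.0000 0.0000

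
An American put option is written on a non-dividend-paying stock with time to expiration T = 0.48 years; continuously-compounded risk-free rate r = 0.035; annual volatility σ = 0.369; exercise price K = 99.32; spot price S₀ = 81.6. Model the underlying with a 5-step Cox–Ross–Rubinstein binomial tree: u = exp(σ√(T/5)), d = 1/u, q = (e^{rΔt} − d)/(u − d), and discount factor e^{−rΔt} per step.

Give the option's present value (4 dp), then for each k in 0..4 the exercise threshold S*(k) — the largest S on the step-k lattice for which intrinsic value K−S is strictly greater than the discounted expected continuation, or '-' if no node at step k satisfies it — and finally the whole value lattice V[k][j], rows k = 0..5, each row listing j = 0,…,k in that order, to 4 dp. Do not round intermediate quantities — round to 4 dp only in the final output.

params: Δt=0.09600 u=1.12112 d=0.89196 q=0.48614 e^(-rΔt)=0.99665
t_5 payoffs: 53.2493 41.4130 26.5358 7.8364 0.0000 0.0000
t_4: node(4,0) S=51.6509 payoff=47.6691 vs cont=47.3360 → 47.6691 [stop]  node(4,1) S=64.9208 payoff=34.3992 vs cont=34.0660 → 34.3992 [stop]  node(4,2) S=81.6000 payoff=17.7200 vs cont=17.3868 → 17.7200 [stop]  node(4,3) S=102.5643 payoff=0.0000 vs cont=4.0133 → 4.0133 [wait]  node(4,4) S=128.9147 payoff=0.0000 vs cont=0.0000 → 0.0000 [wait]  ⇒ S*(4)=81.6000
t_3: node(3,0) S=57.9070 payoff=41.4130 vs cont=41.0799 → 41.4130 [stop]  node(3,1) S=72.7842 payoff=26.5358 vs cont=26.2027 → 26.5358 [stop]  node(3,2) S=91.4836 payoff=7.8364 vs cont=11.0196 → 11.0196 [wait]  node(3,3) S=114.9872 payoff=0.0000 vs cont=2.0554 → 2.0554 [wait]  ⇒ S*(3)=72.7842
t_2: node(2,0) S=64.9208 payoff=34.3992 vs cont=34.0660 → 34.3992 [stop]  node(2,1) S=81.6000 payoff=17.7200 vs cont=18.9291 → 18.9291 [wait]  node(2,2) S=102.5643 payoff=0.0000 vs cont=6.6394 → 6.6394 [wait]  ⇒ S*(2)=64.9208
t_1: node(1,0) S=72.7842 payoff=26.5358 vs cont=26.7885 → 26.7885 [wait]  node(1,1) S=91.4836 payoff=7.8364 vs cont=12.9112 → 12.9112 [wait]  ⇒ S*(1)=-
t_0: node(0,0) S=81.6000 payoff=17.7200 vs cont=19.9750 → 19.9750 [wait]  ⇒ S*(0)=-

price = 19.9750
boundary = - - 64.9208 72.7842 81.6000
tree:
19.9750
26.7885 12.9112
34.3992 18.9291 6.6394
41.4130 26.5358 11.0196 2.0554
47.6691 34.3992 17.7200 4.0133 0.0000
53.2493 41.4130 26.5358 7.8364 0.0000 0.0000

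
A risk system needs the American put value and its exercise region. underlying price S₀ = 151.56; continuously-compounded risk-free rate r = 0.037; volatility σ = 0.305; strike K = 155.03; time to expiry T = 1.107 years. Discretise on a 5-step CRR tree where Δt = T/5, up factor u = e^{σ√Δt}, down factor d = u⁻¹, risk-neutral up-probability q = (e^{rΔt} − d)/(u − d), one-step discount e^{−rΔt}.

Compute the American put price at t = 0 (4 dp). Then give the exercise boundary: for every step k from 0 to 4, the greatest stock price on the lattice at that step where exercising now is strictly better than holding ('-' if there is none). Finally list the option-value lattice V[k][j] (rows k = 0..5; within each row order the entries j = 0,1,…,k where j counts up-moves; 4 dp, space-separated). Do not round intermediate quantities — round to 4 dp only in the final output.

price = 19.2346
boundary = - - - 98.5383 113.7448
tree:
19.2346
28.8189 9.6891
41.4254 16.3222 3.0224
56.4917 26.6067 6.0072 0.0000
69.6653 41.2852 11.9400 0.0000 0.0000
81.0777 56.4917 23.7320 0.0000 0.0000 0.0000

params: Δt=0.22140 u=1.15432 d=0.86631 q=0.49274 e^(-rΔt)=0.99184
t_5 payoffs: 81.0777 56.4917 23.7320 0.0000 0.0000 0.0000
t_4: node(4,0) S=85.3647 payoff=69.6653 vs cont=68.4005 → 69.6653 [stop]  node(4,1) S=113.7448 payoff=41.2852 vs cont=40.0204 → 41.2852 [stop]  node(4,2) S=151.5600 payoff=3.4700 vs cont=11.9400 → 11.9400 [wait]  node(4,3) S=201.9471 payoff=0.0000 vs cont=0.0000 → 0.0000 [wait]  node(4,4) S=269.0858 payoff=0.0000 vs cont=0.0000 → 0.0000 [wait]  ⇒ S*(4)=113.7448
t_3: node(3,0) S=98.5383 payoff=56.4917 vs cont=55.2269 → 56.4917 [stop]  node(3,1) S=131.2980 payoff=23.7320 vs cont=26.6067 → 26.6067 [wait]  node(3,2) S=174.9489 payoff=0.0000 vs cont=6.0072 → 6.0072 [wait]  node(3,3) S=233.1118 payoff=0.0000 vs cont=0.0000 → 0.0000 [wait]  ⇒ S*(3)=98.5383
t_2: node(2,0) S=113.7448 payoff=41.2852 vs cont=41.4254 → 41.4254 [wait]  node(2,1) S=151.5600 payoff=3.4700 vs cont=16.3222 → 16.3222 [wait]  node(2,2) S=201.9471 payoff=0.0000 vs cont=3.0224 → 3.0224 [wait]  ⇒ S*(2)=-
t_1: node(1,0) S=131.2980 payoff=23.7320 vs cont=28.8189 → 28.8189 [wait]  node(1,1) S=174.9489 payoff=0.0000 vs cont=9.6891 → 9.6891 [wait]  ⇒ S*(1)=-
t_0: node(0,0) S=151.5600 payoff=3.4700 vs cont=19.2346 → 19.2346 [wait]  ⇒ S*(0)=-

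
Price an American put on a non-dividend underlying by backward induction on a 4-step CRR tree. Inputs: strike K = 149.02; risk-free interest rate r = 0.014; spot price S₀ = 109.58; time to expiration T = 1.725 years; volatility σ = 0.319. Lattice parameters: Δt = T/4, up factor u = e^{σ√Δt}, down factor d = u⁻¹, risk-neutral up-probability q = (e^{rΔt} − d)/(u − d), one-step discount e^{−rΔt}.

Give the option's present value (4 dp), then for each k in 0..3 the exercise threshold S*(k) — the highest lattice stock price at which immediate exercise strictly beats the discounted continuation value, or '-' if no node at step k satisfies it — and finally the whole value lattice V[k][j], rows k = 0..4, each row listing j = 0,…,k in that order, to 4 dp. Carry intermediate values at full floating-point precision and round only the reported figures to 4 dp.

price = 44.9210
boundary = - - 72.0732 88.8695
tree:
44.9210
60.3570 27.5466
76.9468 41.8420 11.2716
90.5685 60.1505 21.0844 0.0000
101.6158 76.9468 39.4400 0.0000 0.0000

Δt=0.43125  u=1.23304  d=0.81100  q=0.46217  discount=0.99398
step 4 (expiry): payoffs max(K−S,0) = 101.6158 76.9468 39.4400 0.0000 0.0000
step 3: (k=3,j=0): S=58.4515, (K−S)⁺=90.5685, hold=89.6715 ⇒ V=90.5685 exercise | (k=3,j=1): S=88.8695, (K−S)⁺=60.1505, hold=59.2535 ⇒ V=60.1505 exercise | (k=3,j=2): S=135.1170, (K−S)⁺=13.9030, hold=21.0844 ⇒ V=21.0844 continue | (k=3,j=3): S=205.4316, (K−S)⁺=0.0000, hold=0.0000 ⇒ V=0.0000 continue  boundary S*=88.8695
step 2: (k=2,j=0): S=72.0732, (K−S)⁺=76.9468, hold=76.0498 ⇒ V=76.9468 exercise | (k=2,j=1): S=109.5800, (K−S)⁺=39.4400, hold=41.8420 ⇒ V=41.8420 continue | (k=2,j=2): S=166.6052, (K−S)⁺=0.0000, hold=11.2716 ⇒ V=11.2716 continue  boundary S*=72.0732
step 1: (k=1,j=0): S=88.8695, (K−S)⁺=60.1505, hold=60.3570 ⇒ V=60.3570 continue | (k=1,j=1): S=135.1170, (K−S)⁺=13.9030, hold=27.5466 ⇒ V=27.5466 continue  boundary S*=-
step 0: (k=0,j=0): S=109.5800, (K−S)⁺=39.4400, hold=44.9210 ⇒ V=44.9210 continue  boundary S*=-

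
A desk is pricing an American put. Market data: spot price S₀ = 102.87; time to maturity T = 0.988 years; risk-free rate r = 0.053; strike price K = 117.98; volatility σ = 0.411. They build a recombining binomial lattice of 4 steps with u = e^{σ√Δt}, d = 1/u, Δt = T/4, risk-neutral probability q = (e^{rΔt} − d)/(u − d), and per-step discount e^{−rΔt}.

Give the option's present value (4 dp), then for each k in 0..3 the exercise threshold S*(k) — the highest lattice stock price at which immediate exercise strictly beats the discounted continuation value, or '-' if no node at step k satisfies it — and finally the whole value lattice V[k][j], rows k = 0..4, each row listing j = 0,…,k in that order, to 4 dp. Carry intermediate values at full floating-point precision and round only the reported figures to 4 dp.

Δt=0.24700, u=1.22662, d=0.81525, q=0.48114, disc=e^(-rΔt)=0.98699
k=4 terminal: V=max(K-S,0) → 72.5391 49.6096 15.1100 0.0000 0.0000
k=3: j=0 S=55.7388 intr=62.2412 cont=60.7068 V=62.2412[EX]; j=1 S=83.8645 intr=34.1155 cont=32.5811 V=34.1155[EX]; j=2 S=126.1825 intr=0.0000 cont=7.7380 V=7.7380[hold]; j=3 S=189.8541 intr=0.0000 cont=0.0000 V=0.0000[hold]  S*(3)=83.8645
k=2: j=0 S=68.3704 intr=49.6096 cont=48.0752 V=49.6096[EX]; j=1 S=102.8700 intr=15.1100 cont=21.1455 V=21.1455[hold]; j=2 S=154.7781 intr=0.0000 cont=3.9627 V=3.9627[hold]  S*(2)=68.3704
k=1: j=0 S=83.8645 intr=34.1155 cont=35.4472 V=35.4472[hold]; j=1 S=126.1825 intr=0.0000 cont=12.7106 V=12.7106[hold]  S*(1)=-
k=0: j=0 S=102.8700 intr=15.1100 cont=24.1889 V=24.1889[hold]  S*(0)=-

price = 24.1889
boundary = - - 68.3704 83.8645
tree:
24.1889
35.4472 12.7106
49.6096 21.1455 3.9627
62.2412 34.1155 7.7380 0.0000
72.5391 49.6096 15.1100 0.0000 0.0000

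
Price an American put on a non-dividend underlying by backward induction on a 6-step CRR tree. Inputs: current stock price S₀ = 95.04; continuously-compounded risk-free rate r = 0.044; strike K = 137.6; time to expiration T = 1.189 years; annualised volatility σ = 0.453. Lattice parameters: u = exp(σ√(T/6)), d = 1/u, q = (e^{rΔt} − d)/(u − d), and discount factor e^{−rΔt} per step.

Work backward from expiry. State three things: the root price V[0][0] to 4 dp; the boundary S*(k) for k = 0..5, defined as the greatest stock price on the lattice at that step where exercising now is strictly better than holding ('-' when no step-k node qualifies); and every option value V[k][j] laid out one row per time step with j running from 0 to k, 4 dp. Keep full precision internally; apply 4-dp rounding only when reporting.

price = 46.0695
boundary = - 77.6833 63.4964 77.6833 95.0400 77.6833
tree:
46.0695
59.9167 31.3932
74.1036 44.3752 17.4148
85.6996 59.9167 27.7670 6.1265
95.1779 74.1036 42.5600 11.6898 0.0000
102.9252 85.6996 59.9167 22.3052 0.0000 0.0000
109.2577 95.1779 74.1036 42.5600 0.0000 0.0000 0.0000

Δt=0.19817, u=1.22343, d=0.81738, q=0.47132, disc=e^(-rΔt)=0.99132
k=6 terminal: V=max(K-S,0) → 109.2577 95.1779 74.1036 42.5600 0.0000 0.0000 0.0000
k=5: j=0 S=34.6748 intr=102.9252 cont=101.7307 V=102.9252[EX]; j=1 S=51.9004 intr=85.6996 cont=84.5050 V=85.6996[EX]; j=2 S=77.6833 intr=59.9167 cont=58.7221 V=59.9167[EX]; j=3 S=116.2746 intr=21.3254 cont=22.3052 V=22.3052[hold]; j=4 S=174.0372 intr=0.0000 cont=0.0000 V=0.0000[hold]; j=5 S=260.4949 intr=0.0000 cont=0.0000 V=0.0000[hold]  S*(5)=77.6833
k=4: j=0 S=42.4221 intr=95.1779 cont=93.9833 V=95.1779[EX]; j=1 S=63.4964 intr=74.1036 cont=72.9090 V=74.1036[EX]; j=2 S=95.0400 intr=42.5600 cont=41.8232 V=42.5600[EX]; j=3 S=142.2537 intr=0.0000 cont=11.6898 V=11.6898[hold]; j=4 S=212.9221 intr=0.0000 cont=0.0000 V=0.0000[hold]  S*(4)=95.0400
k=3: j=0 S=51.9004 intr=85.6996 cont=84.5050 V=85.6996[EX]; j=1 S=77.6833 intr=59.9167 cont=58.7221 V=59.9167[EX]; j=2 S=116.2746 intr=21.3254 cont=27.7670 V=27.7670[hold]; j=3 S=174.0372 intr=0.0000 cont=6.1265 V=6.1265[hold]  S*(3)=77.6833
k=2: j=0 S=63.4964 intr=74.1036 cont=72.9090 V=74.1036[EX]; j=1 S=95.0400 intr=42.5600 cont=44.3752 V=44.3752[hold]; j=2 S=142.2537 intr=0.0000 cont=17.4148 V=17.4148[hold]  S*(2)=63.4964
k=1: j=0 S=77.6833 intr=59.9167 cont=59.5702 V=59.9167[EX]; j=1 S=116.2746 intr=21.3254 cont=31.3932 V=31.3932[hold]  S*(1)=77.6833
k=0: j=0 S=95.0400 intr=42.5600 cont=46.0695 V=46.0695[hold]  S*(0)=-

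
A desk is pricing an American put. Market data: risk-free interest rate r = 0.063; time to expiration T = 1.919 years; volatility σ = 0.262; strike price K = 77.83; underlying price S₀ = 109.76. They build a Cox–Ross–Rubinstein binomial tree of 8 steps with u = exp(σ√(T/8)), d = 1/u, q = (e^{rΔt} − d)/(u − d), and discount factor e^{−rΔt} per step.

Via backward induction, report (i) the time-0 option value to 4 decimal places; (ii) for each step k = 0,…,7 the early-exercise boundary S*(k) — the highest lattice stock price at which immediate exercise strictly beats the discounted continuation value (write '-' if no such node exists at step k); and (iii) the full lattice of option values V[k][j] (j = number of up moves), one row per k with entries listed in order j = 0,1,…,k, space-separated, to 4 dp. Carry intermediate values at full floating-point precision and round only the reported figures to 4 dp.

Δt=0.23988  u=1.13692  d=0.87957  q=0.52713  discount=0.98500
step 8 (expiry): payoffs max(K−S,0) = 38.5098 27.0056 12.1354 0.0000 0.0000 0.0000 0.0000 0.0000 0.0000
step 7: (k=7,j=0): S=44.7037, (K−S)⁺=33.1263, hold=31.9589 ⇒ V=33.1263 exercise | (k=7,j=1): S=57.7831, (K−S)⁺=20.0469, hold=18.8795 ⇒ V=20.0469 exercise | (k=7,j=2): S=74.6893, (K−S)⁺=3.1407, hold=5.6524 ⇒ V=5.6524 continue | (k=7,j=3): S=96.5418, (K−S)⁺=0.0000, hold=0.0000 ⇒ V=0.0000 continue | (k=7,j=4): S=124.7880, (K−S)⁺=0.0000, hold=0.0000 ⇒ V=0.0000 continue | (k=7,j=5): S=161.2983, (K−S)⁺=0.0000, hold=0.0000 ⇒ V=0.0000 continue | (k=7,j=6): S=208.4909, (K−S)⁺=0.0000, hold=0.0000 ⇒ V=0.0000 continue | (k=7,j=7): S=269.4910, (K−S)⁺=0.0000, hold=0.0000 ⇒ V=0.0000 continue  boundary S*=57.7831
step 6: (k=6,j=0): S=50.8244, (K−S)⁺=27.0056, hold=25.8382 ⇒ V=27.0056 exercise | (k=6,j=1): S=65.6946, (K−S)⁺=12.1354, hold=12.2722 ⇒ V=12.2722 continue | (k=6,j=2): S=84.9155, (K−S)⁺=0.0000, hold=2.6327 ⇒ V=2.6327 continue | (k=6,j=3): S=109.7600, (K−S)⁺=0.0000, hold=0.0000 ⇒ V=0.0000 continue | (k=6,j=4): S=141.8735, (K−S)⁺=0.0000, hold=0.0000 ⇒ V=0.0000 continue | (k=6,j=5): S=183.3827, (K−S)⁺=0.0000, hold=0.0000 ⇒ V=0.0000 continue | (k=6,j=6): S=237.0367, (K−S)⁺=0.0000, hold=0.0000 ⇒ V=0.0000 continue  boundary S*=50.8244
step 5: (k=5,j=0): S=57.7831, (K−S)⁺=20.0469, hold=18.9505 ⇒ V=20.0469 exercise | (k=5,j=1): S=74.6893, (K−S)⁺=3.1407, hold=7.0830 ⇒ V=7.0830 continue | (k=5,j=2): S=96.5418, (K−S)⁺=0.0000, hold=1.2263 ⇒ V=1.2263 continue | (k=5,j=3): S=124.7880, (K−S)⁺=0.0000, hold=0.0000 ⇒ V=0.0000 continue | (k=5,j=4): S=161.2983, (K−S)⁺=0.0000, hold=0.0000 ⇒ V=0.0000 continue | (k=5,j=5): S=208.4909, (K−S)⁺=0.0000, hold=0.0000 ⇒ V=0.0000 continue  boundary S*=57.7831
step 4: (k=4,j=0): S=65.6946, (K−S)⁺=12.1354, hold=13.0150 ⇒ V=13.0150 continue | (k=4,j=1): S=84.9155, (K−S)⁺=0.0000, hold=3.9358 ⇒ V=3.9358 continue | (k=4,j=2): S=109.7600, (K−S)⁺=0.0000, hold=0.5712 ⇒ V=0.5712 continue | (k=4,j=3): S=141.8735, (K−S)⁺=0.0000, hold=0.0000 ⇒ V=0.0000 continue | (k=4,j=4): S=183.3827, (K−S)⁺=0.0000, hold=0.0000 ⇒ V=0.0000 continue  boundary S*=-
step 3: (k=3,j=0): S=74.6893, (K−S)⁺=3.1407, hold=8.1056 ⇒ V=8.1056 continue | (k=3,j=1): S=96.5418, (K−S)⁺=0.0000, hold=2.1298 ⇒ V=2.1298 continue | (k=3,j=2): S=124.7880, (K−S)⁺=0.0000, hold=0.2660 ⇒ V=0.2660 continue | (k=3,j=3): S=161.2983, (K−S)⁺=0.0000, hold=0.0000 ⇒ V=0.0000 continue  boundary S*=-
step 2: (k=2,j=0): S=84.9155, (K−S)⁺=0.0000, hold=4.8812 ⇒ V=4.8812 continue | (k=2,j=1): S=109.7600, (K−S)⁺=0.0000, hold=1.1301 ⇒ V=1.1301 continue | (k=2,j=2): S=141.8735, (K−S)⁺=0.0000, hold=0.1239 ⇒ V=0.1239 continue  boundary S*=-
step 1: (k=1,j=0): S=96.5418, (K−S)⁺=0.0000, hold=2.8603 ⇒ V=2.8603 continue | (k=1,j=1): S=124.7880, (K−S)⁺=0.0000, hold=0.5907 ⇒ V=0.5907 continue  boundary S*=-
step 0: (k=0,j=0): S=109.7600, (K−S)⁺=0.0000, hold=1.6390 ⇒ V=1.6390 continue  boundary S*=-

price = 1.6390
boundary = - - - - - 57.7831 50.8244 57.7831
tree:
1.6390
2.8603 0.5907
4.8812 1.1301 0.1239
8.1056 2.1298 0.2660 0.0000
13.0150 3.9358 0.5712 0.0000 0.0000
20.0469 7.0830 1.2263 0.0000 0.0000 0.0000
27.0056 12.2722 2.6327 0.0000 0.0000 0.0000 0.0000
33.1263 20.0469 5.6524 0.0000 0.0000 0.0000 0.0000 0.0000
38.5098 27.0056 12.1354 0.0000 0.0000 0.0000 0.0000 0.0000 0.0000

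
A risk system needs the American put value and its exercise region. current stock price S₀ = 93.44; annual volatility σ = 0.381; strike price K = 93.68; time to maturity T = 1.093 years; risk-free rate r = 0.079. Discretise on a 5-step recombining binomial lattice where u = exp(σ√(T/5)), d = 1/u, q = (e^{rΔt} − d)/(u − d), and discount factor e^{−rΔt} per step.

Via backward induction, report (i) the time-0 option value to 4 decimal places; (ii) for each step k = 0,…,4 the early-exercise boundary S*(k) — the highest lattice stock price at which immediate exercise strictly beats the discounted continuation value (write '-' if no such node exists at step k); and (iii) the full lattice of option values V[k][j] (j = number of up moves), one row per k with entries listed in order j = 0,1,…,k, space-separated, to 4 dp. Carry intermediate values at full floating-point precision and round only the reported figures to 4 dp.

params: Δt=0.21860 u=1.19499 d=0.83683 q=0.50422 e^(-rΔt)=0.98288
t_5 payoffs: 55.3343 38.9225 15.4867 0.0000 0.0000 0.0000
t_4: node(4,0) S=45.8226 payoff=47.8574 vs cont=46.2535 → 47.8574 [stop]  node(4,1) S=65.4344 payoff=28.2456 vs cont=26.6416 → 28.2456 [stop]  node(4,2) S=93.4400 payoff=0.2400 vs cont=7.5465 → 7.5465 [wait]  node(4,3) S=133.4318 payoff=0.0000 vs cont=0.0000 → 0.0000 [wait]  node(4,4) S=190.5397 payoff=0.0000 vs cont=0.0000 → 0.0000 [wait]  ⇒ S*(4)=65.4344
t_3: node(3,0) S=54.7575 payoff=38.9225 vs cont=37.3186 → 38.9225 [stop]  node(3,1) S=78.1933 payoff=15.4867 vs cont=17.5038 → 17.5038 [wait]  node(3,2) S=111.6596 payoff=0.0000 vs cont=3.6774 → 3.6774 [wait]  node(3,3) S=159.4492 payoff=0.0000 vs cont=0.0000 → 0.0000 [wait]  ⇒ S*(3)=54.7575
t_2: node(2,0) S=65.4344 payoff=28.2456 vs cont=27.6413 → 28.2456 [stop]  node(2,1) S=93.4400 payoff=0.2400 vs cont=10.3519 → 10.3519 [wait]  node(2,2) S=133.4318 payoff=0.0000 vs cont=1.7920 → 1.7920 [wait]  ⇒ S*(2)=65.4344
t_1: node(1,0) S=78.1933 payoff=15.4867 vs cont=18.8941 → 18.8941 [wait]  node(1,1) S=111.6596 payoff=0.0000 vs cont=5.9325 → 5.9325 [wait]  ⇒ S*(1)=-
t_0: node(0,0) S=93.4400 payoff=0.2400 vs cont=12.1470 → 12.1470 [wait]  ⇒ S*(0)=-

price = 12.1470
boundary = - - 65.4344 54.7575 65.4344
tree:
12.1470
18.8941 5.9325
28.2456 10.3519 1.7920
38.9225 17.5038 3.6774 0.0000
47.8574 28.2456 7.5465 0.0000 0.0000
55.3343 38.9225 15.4867 0.0000 0.0000 0.0000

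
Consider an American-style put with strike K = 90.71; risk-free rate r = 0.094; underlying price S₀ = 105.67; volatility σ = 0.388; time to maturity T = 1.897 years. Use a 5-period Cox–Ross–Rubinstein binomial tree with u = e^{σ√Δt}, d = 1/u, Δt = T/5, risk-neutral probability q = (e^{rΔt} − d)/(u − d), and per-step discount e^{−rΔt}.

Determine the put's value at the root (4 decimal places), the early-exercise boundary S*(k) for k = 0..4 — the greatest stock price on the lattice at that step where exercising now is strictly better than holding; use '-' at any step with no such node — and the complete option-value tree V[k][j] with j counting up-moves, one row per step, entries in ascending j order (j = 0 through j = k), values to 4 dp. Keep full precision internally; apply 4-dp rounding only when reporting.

price = 9.0061
boundary = - - 65.5190 51.5911 65.5190
tree:
9.0061
15.3197 3.7128
25.1910 7.1306 0.7654
39.1189 13.5156 1.6382 0.0000
50.0860 25.1910 3.5059 0.0000 0.0000
58.7217 39.1189 7.5031 0.0000 0.0000 0.0000

Δt=0.37940, u=1.26997, d=0.78742, q=0.51578, disc=e^(-rΔt)=0.96496
k=5 terminal: V=max(K-S,0) → 58.7217 39.1189 7.5031 0.0000 0.0000 0.0000
k=4: j=0 S=40.6240 intr=50.0860 cont=46.9079 V=50.0860[EX]; j=1 S=65.5190 intr=25.1910 cont=22.0130 V=25.1910[EX]; j=2 S=105.6700 intr=0.0000 cont=3.5059 V=3.5059[hold]; j=3 S=170.4261 intr=0.0000 cont=0.0000 V=0.0000[hold]; j=4 S=274.8657 intr=0.0000 cont=0.0000 V=0.0000[hold]  S*(4)=65.5190
k=3: j=0 S=51.5911 intr=39.1189 cont=35.9408 V=39.1189[EX]; j=1 S=83.2069 intr=7.5031 cont=13.5156 V=13.5156[hold]; j=2 S=134.1973 intr=0.0000 cont=1.6382 V=1.6382[hold]; j=3 S=216.4354 intr=0.0000 cont=0.0000 V=0.0000[hold]  S*(3)=51.5911
k=2: j=0 S=65.5190 intr=25.1910 cont=25.0054 V=25.1910[EX]; j=1 S=105.6700 intr=0.0000 cont=7.1306 V=7.1306[hold]; j=2 S=170.4261 intr=0.0000 cont=0.7654 V=0.7654[hold]  S*(2)=65.5190
k=1: j=0 S=83.2069 intr=7.5031 cont=15.3197 V=15.3197[hold]; j=1 S=134.1973 intr=0.0000 cont=3.7128 V=3.7128[hold]  S*(1)=-
k=0: j=0 S=105.6700 intr=0.0000 cont=9.0061 V=9.0061[hold]  S*(0)=-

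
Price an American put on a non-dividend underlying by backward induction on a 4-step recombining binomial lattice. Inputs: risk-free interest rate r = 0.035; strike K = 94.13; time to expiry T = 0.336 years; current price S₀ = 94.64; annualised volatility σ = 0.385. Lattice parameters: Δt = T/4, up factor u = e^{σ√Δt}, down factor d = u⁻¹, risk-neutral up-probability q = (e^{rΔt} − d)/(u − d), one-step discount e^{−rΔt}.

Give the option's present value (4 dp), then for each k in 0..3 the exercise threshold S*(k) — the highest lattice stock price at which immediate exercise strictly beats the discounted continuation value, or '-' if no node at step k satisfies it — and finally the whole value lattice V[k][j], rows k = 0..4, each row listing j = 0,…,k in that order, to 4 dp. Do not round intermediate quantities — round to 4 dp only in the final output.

params: Δt=0.08400 u=1.11805 d=0.89442 q=0.48530 e^(-rΔt)=0.99706
t_4 payoffs: 33.5633 18.4198 0.0000 0.0000 0.0000
t_3: node(3,0) S=67.7165 payoff=26.4135 vs cont=26.1372 → 26.4135 [stop]  node(3,1) S=84.6476 payoff=9.4824 vs cont=9.4529 → 9.4824 [stop]  node(3,2) S=105.8120 payoff=0.0000 vs cont=0.0000 → 0.0000 [wait]  node(3,3) S=132.2681 payoff=0.0000 vs cont=0.0000 → 0.0000 [wait]  ⇒ S*(3)=84.6476
t_2: node(2,0) S=75.7102 payoff=18.4198 vs cont=18.1435 → 18.4198 [stop]  node(2,1) S=94.6400 payoff=0.0000 vs cont=4.8663 → 4.8663 [wait]  node(2,2) S=118.3028 payoff=0.0000 vs cont=0.0000 → 0.0000 [wait]  ⇒ S*(2)=75.7102
t_1: node(1,0) S=84.6476 payoff=9.4824 vs cont=11.8075 → 11.8075 [wait]  node(1,1) S=105.8120 payoff=0.0000 vs cont=2.4973 → 2.4973 [wait]  ⇒ S*(1)=-
t_0: node(0,0) S=94.6400 payoff=0.0000 vs cont=7.2679 → 7.2679 [wait]  ⇒ S*(0)=-

price = 7.2679
boundary = - - 75.7102 84.6476
tree:
7.2679
11.8075 2.4973
18.4198 4.8663 0.0000
26.4135 9.4824 0.0000 0.0000
33.5633 18.4198 0.0000 0.0000 0.0000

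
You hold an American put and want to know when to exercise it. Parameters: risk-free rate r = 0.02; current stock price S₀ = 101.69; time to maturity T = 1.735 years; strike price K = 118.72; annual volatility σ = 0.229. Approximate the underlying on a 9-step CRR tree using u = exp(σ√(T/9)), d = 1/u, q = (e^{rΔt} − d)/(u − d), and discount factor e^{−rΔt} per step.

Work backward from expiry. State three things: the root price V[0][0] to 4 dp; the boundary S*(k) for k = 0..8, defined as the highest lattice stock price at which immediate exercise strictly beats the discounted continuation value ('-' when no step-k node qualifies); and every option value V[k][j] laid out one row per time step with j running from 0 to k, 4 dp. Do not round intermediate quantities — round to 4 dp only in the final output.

price = 21.5367
boundary = - - 83.1659 75.2106 83.1659 75.2106 83.1659 91.9627 101.6900
tree:
21.5367
28.0862 14.9982
35.5541 20.6585 9.3191
43.5094 27.5772 13.7350 4.8699
50.7038 35.5541 19.6242 7.8116 1.8956
57.2100 43.5094 27.0119 12.2125 3.3660 0.4048
63.0938 50.7038 35.5541 18.4755 5.8943 0.8032 0.0000
68.4148 57.2100 43.5094 26.7573 10.1391 1.5936 0.0000 0.0000
73.2268 63.0938 50.7038 35.5541 17.0300 3.1619 0.0000 0.0000 0.0000
77.5785 68.4148 57.2100 43.5094 26.7573 6.2738 0.0000 0.0000 0.0000 0.0000

params: Δt=0.19278 u=1.10577 d=0.90434 q=0.49406 e^(-rΔt)=0.99615
t_9 payoffs: 77.5785 68.4148 57.2100 43.5094 26.7573 6.2738 0.0000 0.0000 0.0000 0.0000
t_8: node(8,0) S=45.4932 payoff=73.2268 vs cont=72.7700 → 73.2268 [stop]  node(8,1) S=55.6262 payoff=63.0938 vs cont=62.6370 → 63.0938 [stop]  node(8,2) S=68.0162 payoff=50.7038 vs cont=50.2470 → 50.7038 [stop]  node(8,3) S=83.1659 payoff=35.5541 vs cont=35.0973 → 35.5541 [stop]  node(8,4) S=101.6900 payoff=17.0300 vs cont=16.5731 → 17.0300 [stop]  node(8,5) S=124.3401 payoff=0.0000 vs cont=3.1619 → 3.1619 [wait]  node(8,6) S=152.0352 payoff=0.0000 vs cont=0.0000 → 0.0000 [wait]  node(8,7) S=185.8991 payoff=0.0000 vs cont=0.0000 → 0.0000 [wait]  node(8,8) S=227.3056 payoff=0.0000 vs cont=0.0000 → 0.0000 [wait]  ⇒ S*(8)=101.6900
t_7: node(7,0) S=50.3052 payoff=68.4148 vs cont=67.9580 → 68.4148 [stop]  node(7,1) S=61.5100 payoff=57.2100 vs cont=56.7531 → 57.2100 [stop]  node(7,2) S=75.2106 payoff=43.5094 vs cont=43.0526 → 43.5094 [stop]  node(7,3) S=91.9627 payoff=26.7573 vs cont=26.3004 → 26.7573 [stop]  node(7,4) S=112.4462 payoff=6.2738 vs cont=10.1391 → 10.1391 [wait]  node(7,5) S=137.4921 payoff=0.0000 vs cont=1.5936 → 1.5936 [wait]  node(7,6) S=168.1166 payoff=0.0000 vs cont=0.0000 → 0.0000 [wait]  node(7,7) S=205.5624 payoff=0.0000 vs cont=0.0000 → 0.0000 [wait]  ⇒ S*(7)=91.9627
t_6: node(6,0) S=55.6262 payoff=63.0938 vs cont=62.6370 → 63.0938 [stop]  node(6,1) S=68.0162 payoff=50.7038 vs cont=50.2470 → 50.7038 [stop]  node(6,2) S=83.1659 payoff=35.5541 vs cont=35.0973 → 35.5541 [stop]  node(6,3) S=101.6900 payoff=17.0300 vs cont=18.4755 → 18.4755 [wait]  node(6,4) S=124.3401 payoff=0.0000 vs cont=5.8943 → 5.8943 [wait]  node(6,5) S=152.0352 payoff=0.0000 vs cont=0.8032 → 0.8032 [wait]  node(6,6) S=185.8991 payoff=0.0000 vs cont=0.0000 → 0.0000 [wait]  ⇒ S*(6)=83.1659
t_5: node(5,0) S=61.5100 payoff=57.2100 vs cont=56.7531 → 57.2100 [stop]  node(5,1) S=75.2106 payoff=43.5094 vs cont=43.0526 → 43.5094 [stop]  node(5,2) S=91.9627 payoff=26.7573 vs cont=27.0119 → 27.0119 [wait]  node(5,3) S=112.4462 payoff=6.2738 vs cont=12.2125 → 12.2125 [wait]  node(5,4) S=137.4921 payoff=0.0000 vs cont=3.3660 → 3.3660 [wait]  node(5,5) S=168.1166 payoff=0.0000 vs cont=0.4048 → 0.4048 [wait]  ⇒ S*(5)=75.2106
t_4: node(4,0) S=68.0162 payoff=50.7038 vs cont=50.2470 → 50.7038 [stop]  node(4,1) S=83.1659 payoff=35.5541 vs cont=35.2225 → 35.5541 [stop]  node(4,2) S=101.6900 payoff=17.0300 vs cont=19.6242 → 19.6242 [wait]  node(4,3) S=124.3401 payoff=0.0000 vs cont=7.8116 → 7.8116 [wait]  node(4,4) S=152.0352 payoff=0.0000 vs cont=1.8956 → 1.8956 [wait]  ⇒ S*(4)=83.1659
t_3: node(3,0) S=75.2106 payoff=43.5094 vs cont=43.0526 → 43.5094 [stop]  node(3,1) S=91.9627 payoff=26.7573 vs cont=27.5772 → 27.5772 [wait]  node(3,2) S=112.4462 payoff=6.2738 vs cont=13.7350 → 13.7350 [wait]  node(3,3) S=137.4921 payoff=0.0000 vs cont=4.8699 → 4.8699 [wait]  ⇒ S*(3)=75.2106
t_2: node(2,0) S=83.1659 payoff=35.5541 vs cont=35.5008 → 35.5541 [stop]  node(2,1) S=101.6900 payoff=17.0300 vs cont=20.6585 → 20.6585 [wait]  node(2,2) S=124.3401 payoff=0.0000 vs cont=9.3191 → 9.3191 [wait]  ⇒ S*(2)=83.1659
t_1: node(1,0) S=91.9627 payoff=26.7573 vs cont=28.0862 → 28.0862 [wait]  node(1,1) S=112.4462 payoff=6.2738 vs cont=14.9982 → 14.9982 [wait]  ⇒ S*(1)=-
t_0: node(0,0) S=101.6900 payoff=17.0300 vs cont=21.5367 → 21.5367 [wait]  ⇒ S*(0)=-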